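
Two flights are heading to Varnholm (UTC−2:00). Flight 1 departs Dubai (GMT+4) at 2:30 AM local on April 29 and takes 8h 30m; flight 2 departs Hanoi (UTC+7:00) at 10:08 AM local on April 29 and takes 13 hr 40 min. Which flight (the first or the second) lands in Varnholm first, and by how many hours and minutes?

the first, by 9 hours 48 minutes

Flight 1 in UTC: 2:30 AM − 4:00 = 10:30 PM on Apr 28.
+8 hours 30 minutes → arrive 7:00 AM UTC on Apr 29.
Flight 2 in UTC: 10:08 AM − 7:00 = 3:08 AM on Apr 29.
+13 hours and 40 minutes → arrive 4:48 PM UTC on Apr 29.
Flight 1 lands earlier by 9 hours 48 minutes.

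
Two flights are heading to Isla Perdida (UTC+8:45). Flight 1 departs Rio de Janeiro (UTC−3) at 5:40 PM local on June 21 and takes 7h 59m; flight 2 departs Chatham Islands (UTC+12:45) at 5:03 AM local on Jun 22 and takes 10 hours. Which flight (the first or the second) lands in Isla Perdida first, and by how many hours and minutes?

the second, by 2 hours 21 minutes

Flight 1 in UTC: 5:40 PM + 3:00 = 8:40 PM on Jun 21.
+7 hours and 59 minutes → arrive 4:39 AM UTC on Jun 22.
Flight 2 in UTC: 5:03 AM − 12:45 = 4:18 PM on Jun 21.
+10 hours → arrive 2:18 AM UTC on Jun 22.
Flight 2 lands earlier by 2 hours 21 minutes.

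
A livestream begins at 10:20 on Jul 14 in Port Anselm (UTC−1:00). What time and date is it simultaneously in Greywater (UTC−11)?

00:20 on July 14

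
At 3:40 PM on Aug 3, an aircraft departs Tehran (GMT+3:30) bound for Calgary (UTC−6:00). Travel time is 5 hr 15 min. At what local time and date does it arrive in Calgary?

Convert departure to UTC: 3:40 PM − 3:30 = 12:10 PM UTC on Aug 3.
Add 5 hours and 15 minutes travel time → 5:25 PM UTC.
Calgary is UTC−6:00, so local arrival = 5:25 PM − 6:00 = 11:25 AM on Aug 3.

11:25 AM on Aug 3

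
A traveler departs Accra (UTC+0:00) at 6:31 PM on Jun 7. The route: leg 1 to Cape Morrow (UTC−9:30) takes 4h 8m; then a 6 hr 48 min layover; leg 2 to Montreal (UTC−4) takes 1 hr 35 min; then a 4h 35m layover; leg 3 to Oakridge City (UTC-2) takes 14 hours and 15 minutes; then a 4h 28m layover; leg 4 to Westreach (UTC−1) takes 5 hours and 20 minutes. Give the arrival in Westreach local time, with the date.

Accra is at UTC+0, so departure is already 6:31 PM UTC on Jun 7.
Add 4 hours and 8 minutes leg 1 → 10:39 PM UTC.
Add 6 hours 48 minutes layover in Cape Morrow → 5:27 AM UTC (Jun 8).
Add 1 hour 35 minutes leg 2 → 7:02 AM UTC.
Add 4 hours and 35 minutes layover in Montreal → 11:37 AM UTC.
Add 14 hours and 15 minutes leg 3 → 1:52 AM UTC (Jun 9).
Add 4 hours and 28 minutes layover in Oakridge City → 6:20 AM UTC.
Add 5 hours and 20 minutes leg 4 → 11:40 AM UTC.
Westreach is UTC−1:00, so local arrival = 11:40 AM − 1:00 = 10:40 AM on Jun 9.

10:40 AM on June 9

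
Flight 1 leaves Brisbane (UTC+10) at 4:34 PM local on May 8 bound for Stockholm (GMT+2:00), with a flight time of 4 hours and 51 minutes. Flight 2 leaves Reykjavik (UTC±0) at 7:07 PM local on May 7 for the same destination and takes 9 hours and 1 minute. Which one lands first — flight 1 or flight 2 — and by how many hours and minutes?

Flight 1 in UTC: 4:34 PM − 10:00 = 6:34 AM on May 8.
+4 hours and 51 minutes → arrive 11:25 AM UTC on May 8.
Flight 2 departs at 7:07 PM UTC (May 7).
+9 hours 1 minute → arrive 4:08 AM UTC on May 8.
Flight 2 lands earlier by 7 hours 17 minutes.

the second, by 7 hours 17 minutes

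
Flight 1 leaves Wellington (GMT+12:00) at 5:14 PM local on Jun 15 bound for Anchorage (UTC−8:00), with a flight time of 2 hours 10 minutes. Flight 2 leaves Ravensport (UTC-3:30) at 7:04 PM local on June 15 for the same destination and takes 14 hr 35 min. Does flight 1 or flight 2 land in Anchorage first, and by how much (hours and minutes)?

the first, by 29 hours 45 minutes

Flight 1 in UTC: 5:14 PM − 12:00 = 5:14 AM on Jun 15.
+2 hours 10 minutes → arrive 7:24 AM UTC on Jun 15.
Flight 2 in UTC: 7:04 PM + 3:30 = 10:34 PM on Jun 15.
+14 hours 35 minutes → arrive 1:09 PM UTC on Jun 16.
Flight 1 lands earlier by 29 hours 45 minutes.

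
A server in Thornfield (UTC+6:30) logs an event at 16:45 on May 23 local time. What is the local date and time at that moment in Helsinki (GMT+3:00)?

In UTC: 16:45 − 6:30 = 10:15 on May 23.
Helsinki is UTC+3:00: 10:15 + 3:00 = 13:15 on May 23.

13:15 on May 23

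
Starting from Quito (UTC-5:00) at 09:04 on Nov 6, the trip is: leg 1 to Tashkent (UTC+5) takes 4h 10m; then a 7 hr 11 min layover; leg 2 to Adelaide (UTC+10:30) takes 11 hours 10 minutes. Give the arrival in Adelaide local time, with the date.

Convert departure to UTC: 09:04 + 5:00 = 14:04 UTC on Nov 6.
Add 4 hours and 10 minutes leg 1 → 18:14 UTC.
Add 7 hours 11 minutes layover in Tashkent → 01:25 UTC (Nov 7).
Add 11 hours and 10 minutes leg 2 → 12:35 UTC.
Adelaide is UTC+10:30, so local arrival = 12:35 + 10:30 = 23:05 on Nov 7.

23:05 on November 7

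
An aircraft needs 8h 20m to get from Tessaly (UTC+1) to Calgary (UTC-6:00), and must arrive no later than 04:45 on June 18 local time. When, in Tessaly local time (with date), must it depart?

Target arrival in UTC: 04:45 + 6:00 = 10:45 on Jun 18.
Subtract 8 hours and 20 minutes → departure 02:25 UTC on Jun 18.
Tessaly is UTC+1:00: 02:25 + 1:00 = 03:25 on Jun 18.

03:25 on June 18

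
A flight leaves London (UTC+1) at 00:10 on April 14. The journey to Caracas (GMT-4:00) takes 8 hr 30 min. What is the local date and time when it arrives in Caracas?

03:40 on Apr 14

Caracas is 5:00 behind London.
After 8 hours and 30 minutes it is 08:40 in London.
Shift by the zone difference: 08:40 − 5:00 = 03:40 on Apr 14 in Caracas.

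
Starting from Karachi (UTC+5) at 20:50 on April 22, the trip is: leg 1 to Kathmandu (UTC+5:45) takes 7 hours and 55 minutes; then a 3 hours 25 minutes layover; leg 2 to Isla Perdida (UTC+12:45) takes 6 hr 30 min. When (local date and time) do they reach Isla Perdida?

Convert departure to UTC: 20:50 − 5:00 = 15:50 UTC on Apr 22.
Add 7 hours 55 minutes leg 1 → 23:45 UTC.
Add 3 hours 25 minutes layover in Kathmandu → 03:10 UTC (Apr 23).
Add 6 hours 30 minutes leg 2 → 09:40 UTC.
Isla Perdida is UTC+12:45, so local arrival = 09:40 + 12:45 = 22:25 on Apr 23.

22:25 on April 23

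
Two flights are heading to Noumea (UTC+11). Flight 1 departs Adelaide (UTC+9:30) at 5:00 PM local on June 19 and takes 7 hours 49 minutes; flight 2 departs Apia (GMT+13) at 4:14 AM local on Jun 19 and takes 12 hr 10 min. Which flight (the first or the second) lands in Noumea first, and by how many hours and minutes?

the second, by 11 hours 55 minutes

Flight 1 in UTC: 5:00 PM − 9:30 = 7:30 AM on Jun 19.
+7 hours and 49 minutes → arrive 3:19 PM UTC on Jun 19.
Flight 2 in UTC: 4:14 AM − 13:00 = 3:14 PM on Jun 18.
+12 hours and 10 minutes → arrive 3:24 AM UTC on Jun 19.
Flight 2 lands earlier by 11 hours 55 minutes.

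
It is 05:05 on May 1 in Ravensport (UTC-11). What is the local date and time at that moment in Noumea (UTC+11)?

03:05 on May 2

In UTC: 05:05 + 11:00 = 16:05 on May 1.
Noumea is UTC+11:00: 16:05 + 11:00 = 03:05 on May 2.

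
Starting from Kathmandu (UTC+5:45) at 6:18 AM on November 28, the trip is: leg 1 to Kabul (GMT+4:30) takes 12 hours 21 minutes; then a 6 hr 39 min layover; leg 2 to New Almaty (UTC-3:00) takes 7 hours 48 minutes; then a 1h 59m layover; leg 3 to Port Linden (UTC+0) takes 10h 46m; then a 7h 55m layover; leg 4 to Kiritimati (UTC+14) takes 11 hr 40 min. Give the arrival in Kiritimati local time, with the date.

1:41 AM on December 1

Convert departure to UTC: 6:18 AM − 5:45 = 12:33 AM UTC on Nov 28.
Add 12 hours and 21 minutes leg 1 → 12:54 PM UTC.
Add 6 hours 39 minutes layover in Kabul → 7:33 PM UTC.
Add 7 hours 48 minutes leg 2 → 3:21 AM UTC (Nov 29).
Add 1 hour and 59 minutes layover in New Almaty → 5:20 AM UTC.
Add 10 hours and 46 minutes leg 3 → 4:06 PM UTC.
Add 7 hours 55 minutes layover in Port Linden → 12:01 AM UTC (Nov 30).
Add 11 hours 40 minutes leg 4 → 11:41 AM UTC.
Kiritimati is UTC+14:00, so local arrival = 11:41 AM + 14:00 = 1:41 AM on Dec 1.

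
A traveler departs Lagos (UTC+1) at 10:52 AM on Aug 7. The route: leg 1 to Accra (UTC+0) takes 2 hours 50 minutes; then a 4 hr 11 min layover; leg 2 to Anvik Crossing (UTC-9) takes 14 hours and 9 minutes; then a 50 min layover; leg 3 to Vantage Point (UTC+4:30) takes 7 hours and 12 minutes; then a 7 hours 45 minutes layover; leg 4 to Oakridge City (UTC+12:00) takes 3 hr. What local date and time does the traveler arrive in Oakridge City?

1:49 PM on August 9

Convert departure to UTC: 10:52 AM − 1:00 = 9:52 AM UTC on Aug 7.
Add 2 hours and 50 minutes leg 1 → 12:42 PM UTC.
Add 4 hours and 11 minutes layover in Accra → 4:53 PM UTC.
Add 14 hours and 9 minutes leg 2 → 7:02 AM UTC (Aug 8).
Add 50 minutes layover in Anvik Crossing → 7:52 AM UTC.
Add 7 hours and 12 minutes leg 3 → 3:04 PM UTC.
Add 7 hours 45 minutes layover in Vantage Point → 10:49 PM UTC.
Add 3 hours leg 4 → 1:49 AM UTC (Aug 9).
Oakridge City is UTC+12:00, so local arrival = 1:49 AM + 12:00 = 1:49 PM on Aug 9.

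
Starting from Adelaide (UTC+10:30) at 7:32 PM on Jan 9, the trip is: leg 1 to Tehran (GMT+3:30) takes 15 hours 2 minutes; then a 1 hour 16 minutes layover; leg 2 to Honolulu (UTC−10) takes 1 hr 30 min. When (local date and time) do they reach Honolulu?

Convert departure to UTC: 7:32 PM − 10:30 = 9:02 AM UTC on Jan 9.
Add 15 hours and 2 minutes leg 1 → 12:04 AM UTC (Jan 10).
Add 1 hour 16 minutes layover in Tehran → 1:20 AM UTC.
Add 1 hour and 30 minutes leg 2 → 2:50 AM UTC.
Honolulu is UTC−10:00, so local arrival = 2:50 AM − 10:00 = 4:50 PM on Jan 9.

4:50 PM on Jan 9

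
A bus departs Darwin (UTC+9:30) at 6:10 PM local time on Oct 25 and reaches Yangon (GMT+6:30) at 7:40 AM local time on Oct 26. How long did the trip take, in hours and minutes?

Departure in UTC: 6:10 PM − 9:30 = 8:40 AM on Oct 25.
Arrival in UTC: 7:40 AM − 6:30 = 1:10 AM on Oct 26.
Elapsed = 1:10 AM − 8:40 AM (+1 day) = 16 hours 30 minutes.

16 hours 30 minutes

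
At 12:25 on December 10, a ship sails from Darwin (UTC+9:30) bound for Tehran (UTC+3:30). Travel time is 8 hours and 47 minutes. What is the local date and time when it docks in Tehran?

Convert departure to UTC: 12:25 − 9:30 = 02:55 UTC on Dec 10.
Add 8 hours and 47 minutes travel time → 11:42 UTC.
Tehran is UTC+3:30, so local arrival = 11:42 + 3:30 = 15:12 on Dec 10.

15:12 on Dec 10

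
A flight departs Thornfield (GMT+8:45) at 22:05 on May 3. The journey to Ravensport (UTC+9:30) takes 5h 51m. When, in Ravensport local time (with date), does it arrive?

04:41 on May 4

Convert departure to UTC: 22:05 − 8:45 = 13:20 UTC on May 3.
Add 5 hours 51 minutes travel time → 19:11 UTC.
Ravensport is UTC+9:30, so local arrival = 19:11 + 9:30 = 04:41 on May 4.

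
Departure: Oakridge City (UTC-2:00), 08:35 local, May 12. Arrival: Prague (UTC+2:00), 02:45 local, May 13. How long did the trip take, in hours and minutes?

14 hours 10 minutes

Prague is 4:00 ahead of Oakridge City.
Clock-face elapsed time (ignoring zones) is 18 hours 10 minutes.
Actual elapsed = 18 hours 10 minutes − 4:00 = 14 hours 10 minutes.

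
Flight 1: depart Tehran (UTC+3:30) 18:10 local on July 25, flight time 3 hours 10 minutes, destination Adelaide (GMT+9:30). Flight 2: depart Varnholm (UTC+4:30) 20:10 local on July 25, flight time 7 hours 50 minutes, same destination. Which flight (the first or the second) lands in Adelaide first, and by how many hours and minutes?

Flight 1 in UTC: 18:10 − 3:30 = 14:40 on Jul 25.
+3 hours 10 minutes → arrive 17:50 UTC on Jul 25.
Flight 2 in UTC: 20:10 − 4:30 = 15:40 on Jul 25.
+7 hours 50 minutes → arrive 23:30 UTC on Jul 25.
Flight 1 lands earlier by 5 hours 40 minutes.

the first, by 5 hours 40 minutes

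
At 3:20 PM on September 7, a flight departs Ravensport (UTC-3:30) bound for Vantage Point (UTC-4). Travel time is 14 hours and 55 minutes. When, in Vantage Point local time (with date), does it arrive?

5:45 AM on Sep 8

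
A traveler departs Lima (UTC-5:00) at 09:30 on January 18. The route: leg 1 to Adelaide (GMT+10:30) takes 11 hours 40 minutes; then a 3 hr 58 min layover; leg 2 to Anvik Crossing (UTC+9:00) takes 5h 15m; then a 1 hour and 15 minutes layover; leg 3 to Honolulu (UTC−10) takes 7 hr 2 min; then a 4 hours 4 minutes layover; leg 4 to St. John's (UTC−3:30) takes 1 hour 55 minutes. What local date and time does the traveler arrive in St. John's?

Convert departure to UTC: 09:30 + 5:00 = 14:30 UTC on Jan 18.
Add 11 hours and 40 minutes leg 1 → 02:10 UTC (Jan 19).
Add 3 hours and 58 minutes layover in Adelaide → 06:08 UTC.
Add 5 hours 15 minutes leg 2 → 11:23 UTC.
Add 1 hour 15 minutes layover in Anvik Crossing → 12:38 UTC.
Add 7 hours and 2 minutes leg 3 → 19:40 UTC.
Add 4 hours 4 minutes layover in Honolulu → 23:44 UTC.
Add 1 hour and 55 minutes leg 4 → 01:39 UTC (Jan 20).
St. John's is UTC−3:30, so local arrival = 01:39 − 3:30 = 22:09 on Jan 19.

22:09 on Jan 19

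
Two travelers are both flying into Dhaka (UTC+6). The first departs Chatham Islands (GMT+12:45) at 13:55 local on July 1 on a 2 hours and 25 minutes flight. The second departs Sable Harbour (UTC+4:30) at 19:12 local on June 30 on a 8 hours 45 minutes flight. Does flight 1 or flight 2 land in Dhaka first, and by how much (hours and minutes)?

the second, by 4 hours 8 minutes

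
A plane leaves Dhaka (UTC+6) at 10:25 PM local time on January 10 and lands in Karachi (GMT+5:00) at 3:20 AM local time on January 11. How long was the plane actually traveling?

5 hours 55 minutes

Karachi is 1:00 behind Dhaka.
Clock-face elapsed time (ignoring zones) is 4 hours 55 minutes.
Actual elapsed = 4 hours 55 minutes + 1:00 = 5 hours 55 minutes.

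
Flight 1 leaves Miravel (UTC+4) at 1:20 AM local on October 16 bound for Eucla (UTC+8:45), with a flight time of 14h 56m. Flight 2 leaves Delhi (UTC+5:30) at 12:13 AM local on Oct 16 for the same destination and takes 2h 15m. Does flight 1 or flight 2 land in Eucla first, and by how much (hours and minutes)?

the second, by 15 hours 18 minutes

Flight 1 in UTC: 1:20 AM − 4:00 = 9:20 PM on Oct 15.
+14 hours and 56 minutes → arrive 12:16 PM UTC on Oct 16.
Flight 2 in UTC: 12:13 AM − 5:30 = 6:43 PM on Oct 15.
+2 hours 15 minutes → arrive 8:58 PM UTC on Oct 15.
Flight 2 lands earlier by 15 hours 18 minutes.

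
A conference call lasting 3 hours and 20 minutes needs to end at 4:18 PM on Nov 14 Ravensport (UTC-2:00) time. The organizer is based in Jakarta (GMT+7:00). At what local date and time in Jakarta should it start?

9:58 PM on Nov 14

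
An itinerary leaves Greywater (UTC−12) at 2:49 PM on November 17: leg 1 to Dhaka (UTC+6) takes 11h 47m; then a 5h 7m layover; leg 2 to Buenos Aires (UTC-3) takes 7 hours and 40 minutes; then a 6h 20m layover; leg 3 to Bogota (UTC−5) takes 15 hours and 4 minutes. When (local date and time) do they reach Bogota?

Convert departure to UTC: 2:49 PM + 12:00 = 2:49 AM UTC on Nov 18.
Add 11 hours 47 minutes leg 1 → 2:36 PM UTC.
Add 5 hours and 7 minutes layover in Dhaka → 7:43 PM UTC.
Add 7 hours 40 minutes leg 2 → 3:23 AM UTC (Nov 19).
Add 6 hours 20 minutes layover in Buenos Aires → 9:43 AM UTC.
Add 15 hours and 4 minutes leg 3 → 12:47 AM UTC (Nov 20).
Bogota is UTC−5:00, so local arrival = 12:47 AM − 5:00 = 7:47 PM on Nov 19.

7:47 PM on Nov 19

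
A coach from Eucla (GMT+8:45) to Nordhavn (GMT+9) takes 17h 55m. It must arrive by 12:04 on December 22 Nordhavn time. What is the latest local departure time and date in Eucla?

Target arrival in UTC: 12:04 − 9:00 = 03:04 on Dec 22.
Subtract 17 hours 55 minutes → departure 09:09 UTC on Dec 21.
Eucla is UTC+8:45: 09:09 + 8:45 = 17:54 on Dec 21.

17:54 on December 21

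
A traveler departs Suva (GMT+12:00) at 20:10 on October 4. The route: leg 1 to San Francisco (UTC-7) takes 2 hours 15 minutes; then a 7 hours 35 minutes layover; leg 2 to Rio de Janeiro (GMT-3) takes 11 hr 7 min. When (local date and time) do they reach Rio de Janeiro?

02:07 on October 5

Convert departure to UTC: 20:10 − 12:00 = 08:10 UTC on Oct 4.
Add 2 hours 15 minutes leg 1 → 10:25 UTC.
Add 7 hours and 35 minutes layover in San Francisco → 18:00 UTC.
Add 11 hours and 7 minutes leg 2 → 05:07 UTC (Oct 5).
Rio de Janeiro is UTC−3:00, so local arrival = 05:07 − 3:00 = 02:07 on Oct 5.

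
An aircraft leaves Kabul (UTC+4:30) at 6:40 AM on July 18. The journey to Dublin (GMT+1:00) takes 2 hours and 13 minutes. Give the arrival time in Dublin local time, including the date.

5:23 AM on July 18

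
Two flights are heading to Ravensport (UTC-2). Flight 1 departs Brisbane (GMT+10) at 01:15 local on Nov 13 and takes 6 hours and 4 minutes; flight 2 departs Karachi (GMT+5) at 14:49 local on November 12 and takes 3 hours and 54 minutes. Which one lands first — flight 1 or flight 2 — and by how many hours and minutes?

Flight 1 in UTC: 01:15 − 10:00 = 15:15 on Nov 12.
+6 hours and 4 minutes → arrive 21:19 UTC on Nov 12.
Flight 2 in UTC: 14:49 − 5:00 = 09:49 on Nov 12.
+3 hours 54 minutes → arrive 13:43 UTC on Nov 12.
Flight 2 lands earlier by 7 hours 36 minutes.

the second, by 7 hours 36 minutes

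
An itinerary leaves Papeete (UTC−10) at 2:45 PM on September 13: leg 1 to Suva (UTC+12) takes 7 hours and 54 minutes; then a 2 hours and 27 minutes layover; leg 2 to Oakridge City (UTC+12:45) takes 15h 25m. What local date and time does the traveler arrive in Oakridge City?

3:16 PM on September 15

Convert departure to UTC: 2:45 PM + 10:00 = 12:45 AM UTC on Sep 14.
Add 7 hours 54 minutes leg 1 → 8:39 AM UTC.
Add 2 hours and 27 minutes layover in Suva → 11:06 AM UTC.
Add 15 hours and 25 minutes leg 2 → 2:31 AM UTC (Sep 15).
Oakridge City is UTC+12:45, so local arrival = 2:31 AM + 12:45 = 3:16 PM on Sep 15.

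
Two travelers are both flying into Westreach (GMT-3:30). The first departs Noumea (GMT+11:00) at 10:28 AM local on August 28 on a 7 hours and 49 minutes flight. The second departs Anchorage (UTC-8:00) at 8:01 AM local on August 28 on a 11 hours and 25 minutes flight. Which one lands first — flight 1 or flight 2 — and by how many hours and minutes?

the first, by 20 hours 9 minutes

Flight 1 in UTC: 10:28 AM − 11:00 = 11:28 PM on Aug 27.
+7 hours and 49 minutes → arrive 7:17 AM UTC on Aug 28.
Flight 2 in UTC: 8:01 AM + 8:00 = 4:01 PM on Aug 28.
+11 hours 25 minutes → arrive 3:26 AM UTC on Aug 29.
Flight 1 lands earlier by 20 hours 9 minutes.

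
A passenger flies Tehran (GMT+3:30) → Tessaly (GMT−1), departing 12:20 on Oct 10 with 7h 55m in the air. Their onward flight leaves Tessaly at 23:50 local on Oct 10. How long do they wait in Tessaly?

Convert departure to UTC: 12:20 − 3:30 = 08:50 UTC on Oct 10.
Add 7 hours and 55 minutes flight time → 16:45 UTC.
Tessaly is UTC−1:00, so local arrival = 16:45 − 1:00 = 15:45 on Oct 10.
Layover = 23:50 − 15:45 = 8 hours 5 minutes.

8 hours 5 minutes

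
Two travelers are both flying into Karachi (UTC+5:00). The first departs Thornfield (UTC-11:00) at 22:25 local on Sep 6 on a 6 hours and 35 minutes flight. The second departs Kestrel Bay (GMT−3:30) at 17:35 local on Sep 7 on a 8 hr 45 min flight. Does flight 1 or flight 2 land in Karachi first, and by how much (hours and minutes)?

Flight 1 in UTC: 22:25 + 11:00 = 09:25 on Sep 7.
+6 hours and 35 minutes → arrive 16:00 UTC on Sep 7.
Flight 2 in UTC: 17:35 + 3:30 = 21:05 on Sep 7.
+8 hours 45 minutes → arrive 05:50 UTC on Sep 8.
Flight 1 lands earlier by 13 hours 50 minutes.

the first, by 13 hours 50 minutes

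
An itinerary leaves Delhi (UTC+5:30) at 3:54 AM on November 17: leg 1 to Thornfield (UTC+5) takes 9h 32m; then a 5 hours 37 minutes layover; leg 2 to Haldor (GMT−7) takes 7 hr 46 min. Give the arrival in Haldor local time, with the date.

2:19 PM on Nov 17

Convert departure to UTC: 3:54 AM − 5:30 = 10:24 PM UTC on Nov 16.
Add 9 hours 32 minutes leg 1 → 7:56 AM UTC (Nov 17).
Add 5 hours and 37 minutes layover in Thornfield → 1:33 PM UTC.
Add 7 hours 46 minutes leg 2 → 9:19 PM UTC.
Haldor is UTC−7:00, so local arrival = 9:19 PM − 7:00 = 2:19 PM on Nov 17.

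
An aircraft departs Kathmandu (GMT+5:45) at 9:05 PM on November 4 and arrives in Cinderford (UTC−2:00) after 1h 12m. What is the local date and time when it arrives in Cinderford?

2:32 PM on Nov 4

Convert departure to UTC: 9:05 PM − 5:45 = 3:20 PM UTC on Nov 4.
Add 1 hour 12 minutes travel time → 4:32 PM UTC.
Cinderford is UTC−2:00, so local arrival = 4:32 PM − 2:00 = 2:32 PM on Nov 4.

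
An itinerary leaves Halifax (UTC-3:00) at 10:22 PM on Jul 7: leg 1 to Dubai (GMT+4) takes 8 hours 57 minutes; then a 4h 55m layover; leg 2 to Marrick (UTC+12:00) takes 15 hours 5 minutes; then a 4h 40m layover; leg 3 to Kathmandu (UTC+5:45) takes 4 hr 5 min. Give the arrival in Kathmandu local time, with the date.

8:49 PM on Jul 9

Convert departure to UTC: 10:22 PM + 3:00 = 1:22 AM UTC on Jul 8.
Add 8 hours and 57 minutes leg 1 → 10:19 AM UTC.
Add 4 hours 55 minutes layover in Dubai → 3:14 PM UTC.
Add 15 hours and 5 minutes leg 2 → 6:19 AM UTC (Jul 9).
Add 4 hours and 40 minutes layover in Marrick → 10:59 AM UTC.
Add 4 hours 5 minutes leg 3 → 3:04 PM UTC.
Kathmandu is UTC+5:45, so local arrival = 3:04 PM + 5:45 = 8:49 PM on Jul 9.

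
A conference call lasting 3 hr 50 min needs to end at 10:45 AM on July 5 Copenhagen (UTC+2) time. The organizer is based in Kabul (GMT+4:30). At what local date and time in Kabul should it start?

9:25 AM on Jul 5

Target end time in UTC: 10:45 AM − 2:00 = 8:45 AM on Jul 5.
Subtract 3 hours 50 minutes → start 4:55 AM UTC on Jul 5.
Kabul is UTC+4:30: 4:55 AM + 4:30 = 9:25 AM on Jul 5.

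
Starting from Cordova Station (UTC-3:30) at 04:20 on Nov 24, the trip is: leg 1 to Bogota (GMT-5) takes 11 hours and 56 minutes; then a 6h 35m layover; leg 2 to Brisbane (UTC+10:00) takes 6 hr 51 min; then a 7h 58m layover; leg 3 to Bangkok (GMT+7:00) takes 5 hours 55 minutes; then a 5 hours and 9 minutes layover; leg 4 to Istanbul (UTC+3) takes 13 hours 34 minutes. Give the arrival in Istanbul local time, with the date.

Convert departure to UTC: 04:20 + 3:30 = 07:50 UTC on Nov 24.
Add 11 hours 56 minutes leg 1 → 19:46 UTC.
Add 6 hours 35 minutes layover in Bogota → 02:21 UTC (Nov 25).
Add 6 hours and 51 minutes leg 2 → 09:12 UTC.
Add 7 hours 58 minutes layover in Brisbane → 17:10 UTC.
Add 5 hours and 55 minutes leg 3 → 23:05 UTC.
Add 5 hours and 9 minutes layover in Bangkok → 04:14 UTC (Nov 26).
Add 13 hours 34 minutes leg 4 → 17:48 UTC.
Istanbul is UTC+3:00, so local arrival = 17:48 + 3:00 = 20:48 on Nov 26.

20:48 on Nov 26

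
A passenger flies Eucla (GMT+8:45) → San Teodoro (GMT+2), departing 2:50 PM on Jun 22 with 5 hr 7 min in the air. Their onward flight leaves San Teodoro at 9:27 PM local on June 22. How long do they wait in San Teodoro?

8 hours 15 minutes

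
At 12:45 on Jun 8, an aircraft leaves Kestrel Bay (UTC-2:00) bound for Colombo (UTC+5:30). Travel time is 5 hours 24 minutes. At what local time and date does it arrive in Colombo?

Convert departure to UTC: 12:45 + 2:00 = 14:45 UTC on Jun 8.
Add 5 hours 24 minutes travel time → 20:09 UTC.
Colombo is UTC+5:30, so local arrival = 20:09 + 5:30 = 01:39 on Jun 9.

01:39 on Jun 9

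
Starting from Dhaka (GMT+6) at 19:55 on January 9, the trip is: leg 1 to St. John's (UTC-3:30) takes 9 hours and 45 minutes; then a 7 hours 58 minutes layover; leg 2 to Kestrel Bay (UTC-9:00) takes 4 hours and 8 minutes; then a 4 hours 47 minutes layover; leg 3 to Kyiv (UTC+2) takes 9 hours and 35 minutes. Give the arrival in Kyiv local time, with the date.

04:08 on Jan 11

Convert departure to UTC: 19:55 − 6:00 = 13:55 UTC on Jan 9.
Add 9 hours and 45 minutes leg 1 → 23:40 UTC.
Add 7 hours and 58 minutes layover in St. John's → 07:38 UTC (Jan 10).
Add 4 hours and 8 minutes leg 2 → 11:46 UTC.
Add 4 hours and 47 minutes layover in Kestrel Bay → 16:33 UTC.
Add 9 hours and 35 minutes leg 3 → 02:08 UTC (Jan 11).
Kyiv is UTC+2:00, so local arrival = 02:08 + 2:00 = 04:08 on Jan 11.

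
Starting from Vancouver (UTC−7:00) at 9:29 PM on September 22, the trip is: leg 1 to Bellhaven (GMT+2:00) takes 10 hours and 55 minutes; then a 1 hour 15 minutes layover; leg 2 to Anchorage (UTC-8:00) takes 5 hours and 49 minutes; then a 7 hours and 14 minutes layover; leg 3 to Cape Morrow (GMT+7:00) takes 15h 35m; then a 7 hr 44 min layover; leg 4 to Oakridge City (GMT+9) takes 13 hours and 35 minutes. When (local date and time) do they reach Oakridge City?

3:36 AM on Sep 26

Convert departure to UTC: 9:29 PM + 7:00 = 4:29 AM UTC on Sep 23.
Add 10 hours and 55 minutes leg 1 → 3:24 PM UTC.
Add 1 hour 15 minutes layover in Bellhaven → 4:39 PM UTC.
Add 5 hours 49 minutes leg 2 → 10:28 PM UTC.
Add 7 hours 14 minutes layover in Anchorage → 5:42 AM UTC (Sep 24).
Add 15 hours 35 minutes leg 3 → 9:17 PM UTC.
Add 7 hours and 44 minutes layover in Cape Morrow → 5:01 AM UTC (Sep 25).
Add 13 hours and 35 minutes leg 4 → 6:36 PM UTC.
Oakridge City is UTC+9:00, so local arrival = 6:36 PM + 9:00 = 3:36 AM on Sep 26.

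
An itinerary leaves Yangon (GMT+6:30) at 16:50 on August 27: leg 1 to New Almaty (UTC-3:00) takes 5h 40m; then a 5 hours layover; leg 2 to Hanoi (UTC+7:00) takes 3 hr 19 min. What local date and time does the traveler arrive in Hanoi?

07:19 on August 28

Convert departure to UTC: 16:50 − 6:30 = 10:20 UTC on Aug 27.
Add 5 hours and 40 minutes leg 1 → 16:00 UTC.
Add 5 hours layover in New Almaty → 21:00 UTC.
Add 3 hours 19 minutes leg 2 → 00:19 UTC (Aug 28).
Hanoi is UTC+7:00, so local arrival = 00:19 + 7:00 = 07:19 on Aug 28.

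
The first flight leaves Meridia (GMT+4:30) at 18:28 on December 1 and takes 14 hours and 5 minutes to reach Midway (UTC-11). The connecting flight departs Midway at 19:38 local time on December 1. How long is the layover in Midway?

2 hours 35 minutes

Convert departure to UTC: 18:28 − 4:30 = 13:58 UTC on Dec 1.
Add 14 hours 5 minutes flight time → 04:03 UTC (Dec 2).
Midway is UTC−11:00, so local arrival = 04:03 − 11:00 = 17:03 on Dec 1.
Layover = 19:38 − 17:03 = 2 hours 35 minutes.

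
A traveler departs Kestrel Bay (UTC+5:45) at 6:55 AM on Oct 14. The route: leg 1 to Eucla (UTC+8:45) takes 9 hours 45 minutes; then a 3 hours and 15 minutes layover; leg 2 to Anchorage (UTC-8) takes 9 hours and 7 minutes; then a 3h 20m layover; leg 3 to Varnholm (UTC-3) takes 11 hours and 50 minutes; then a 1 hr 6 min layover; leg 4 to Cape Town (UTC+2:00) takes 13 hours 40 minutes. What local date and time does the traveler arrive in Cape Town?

Convert departure to UTC: 6:55 AM − 5:45 = 1:10 AM UTC on Oct 14.
Add 9 hours and 45 minutes leg 1 → 10:55 AM UTC.
Add 3 hours and 15 minutes layover in Eucla → 2:10 PM UTC.
Add 9 hours and 7 minutes leg 2 → 11:17 PM UTC.
Add 3 hours 20 minutes layover in Anchorage → 2:37 AM UTC (Oct 15).
Add 11 hours 50 minutes leg 3 → 2:27 PM UTC.
Add 1 hour 6 minutes layover in Varnholm → 3:33 PM UTC.
Add 13 hours and 40 minutes leg 4 → 5:13 AM UTC (Oct 16).
Cape Town is UTC+2:00, so local arrival = 5:13 AM + 2:00 = 7:13 AM on Oct 16.

7:13 AM on October 16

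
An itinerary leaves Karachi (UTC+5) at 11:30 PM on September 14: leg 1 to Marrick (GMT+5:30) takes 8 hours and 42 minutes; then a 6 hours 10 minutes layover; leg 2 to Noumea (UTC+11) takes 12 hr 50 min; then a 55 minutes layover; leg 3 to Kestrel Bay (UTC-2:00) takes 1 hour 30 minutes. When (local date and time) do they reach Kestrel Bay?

10:37 PM on September 15

Convert departure to UTC: 11:30 PM − 5:00 = 6:30 PM UTC on Sep 14.
Add 8 hours and 42 minutes leg 1 → 3:12 AM UTC (Sep 15).
Add 6 hours 10 minutes layover in Marrick → 9:22 AM UTC.
Add 12 hours and 50 minutes leg 2 → 10:12 PM UTC.
Add 55 minutes layover in Noumea → 11:07 PM UTC.
Add 1 hour and 30 minutes leg 3 → 12:37 AM UTC (Sep 16).
Kestrel Bay is UTC−2:00, so local arrival = 12:37 AM − 2:00 = 10:37 PM on Sep 15.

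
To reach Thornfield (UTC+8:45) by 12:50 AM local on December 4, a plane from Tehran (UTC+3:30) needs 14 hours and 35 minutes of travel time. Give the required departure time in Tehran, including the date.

5:00 AM on December 3

Target arrival in UTC: 12:50 AM − 8:45 = 4:05 PM on Dec 3.
Subtract 14 hours 35 minutes → departure 1:30 AM UTC on Dec 3.
Tehran is UTC+3:30: 1:30 AM + 3:30 = 5:00 AM on Dec 3.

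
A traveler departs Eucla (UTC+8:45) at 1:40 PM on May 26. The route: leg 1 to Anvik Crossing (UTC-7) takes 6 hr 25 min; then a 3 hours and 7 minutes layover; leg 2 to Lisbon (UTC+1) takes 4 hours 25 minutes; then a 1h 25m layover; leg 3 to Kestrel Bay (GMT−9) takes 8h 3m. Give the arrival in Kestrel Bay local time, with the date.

7:20 PM on May 26

Convert departure to UTC: 1:40 PM − 8:45 = 4:55 AM UTC on May 26.
Add 6 hours and 25 minutes leg 1 → 11:20 AM UTC.
Add 3 hours 7 minutes layover in Anvik Crossing → 2:27 PM UTC.
Add 4 hours 25 minutes leg 2 → 6:52 PM UTC.
Add 1 hour and 25 minutes layover in Lisbon → 8:17 PM UTC.
Add 8 hours and 3 minutes leg 3 → 4:20 AM UTC (May 27).
Kestrel Bay is UTC−9:00, so local arrival = 4:20 AM − 9:00 = 7:20 PM on May 26.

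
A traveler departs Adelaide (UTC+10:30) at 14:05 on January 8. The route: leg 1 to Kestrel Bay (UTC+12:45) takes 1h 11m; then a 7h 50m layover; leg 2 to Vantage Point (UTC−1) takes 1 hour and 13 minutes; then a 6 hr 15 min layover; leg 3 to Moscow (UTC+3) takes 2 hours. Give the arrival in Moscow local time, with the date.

01:04 on January 9

Convert departure to UTC: 14:05 − 10:30 = 03:35 UTC on Jan 8.
Add 1 hour 11 minutes leg 1 → 04:46 UTC.
Add 7 hours and 50 minutes layover in Kestrel Bay → 12:36 UTC.
Add 1 hour and 13 minutes leg 2 → 13:49 UTC.
Add 6 hours and 15 minutes layover in Vantage Point → 20:04 UTC.
Add 2 hours leg 3 → 22:04 UTC.
Moscow is UTC+3:00, so local arrival = 22:04 + 3:00 = 01:04 on Jan 9.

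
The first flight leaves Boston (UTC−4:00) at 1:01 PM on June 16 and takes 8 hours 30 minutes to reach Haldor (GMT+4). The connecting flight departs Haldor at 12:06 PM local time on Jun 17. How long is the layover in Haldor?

6 hours 35 minutes

Convert departure to UTC: 1:01 PM + 4:00 = 5:01 PM UTC on Jun 16.
Add 8 hours and 30 minutes flight time → 1:31 AM UTC (Jun 17).
Haldor is UTC+4:00, so local arrival = 1:31 AM + 4:00 = 5:31 AM on Jun 17.
Layover = 12:06 PM − 5:31 AM = 6 hours 35 minutes.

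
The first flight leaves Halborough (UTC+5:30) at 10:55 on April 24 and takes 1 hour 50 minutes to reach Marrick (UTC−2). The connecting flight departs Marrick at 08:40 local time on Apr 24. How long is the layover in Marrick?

3 hours 25 minutes

Convert departure to UTC: 10:55 − 5:30 = 05:25 UTC on Apr 24.
Add 1 hour and 50 minutes flight time → 07:15 UTC.
Marrick is UTC−2:00, so local arrival = 07:15 − 2:00 = 05:15 on Apr 24.
Layover = 08:40 − 05:15 = 3 hours 25 minutes.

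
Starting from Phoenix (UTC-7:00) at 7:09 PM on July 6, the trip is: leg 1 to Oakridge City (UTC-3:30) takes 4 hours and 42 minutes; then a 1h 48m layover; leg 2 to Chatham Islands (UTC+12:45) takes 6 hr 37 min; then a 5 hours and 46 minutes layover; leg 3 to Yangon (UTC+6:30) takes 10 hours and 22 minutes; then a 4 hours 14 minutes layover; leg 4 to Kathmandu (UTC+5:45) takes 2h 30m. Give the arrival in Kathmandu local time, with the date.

Convert departure to UTC: 7:09 PM + 7:00 = 2:09 AM UTC on Jul 7.
Add 4 hours and 42 minutes leg 1 → 6:51 AM UTC.
Add 1 hour 48 minutes layover in Oakridge City → 8:39 AM UTC.
Add 6 hours and 37 minutes leg 2 → 3:16 PM UTC.
Add 5 hours and 46 minutes layover in Chatham Islands → 9:02 PM UTC.
Add 10 hours and 22 minutes leg 3 → 7:24 AM UTC (Jul 8).
Add 4 hours and 14 minutes layover in Yangon → 11:38 AM UTC.
Add 2 hours and 30 minutes leg 4 → 2:08 PM UTC.
Kathmandu is UTC+5:45, so local arrival = 2:08 PM + 5:45 = 7:53 PM on Jul 8.

7:53 PM on July 8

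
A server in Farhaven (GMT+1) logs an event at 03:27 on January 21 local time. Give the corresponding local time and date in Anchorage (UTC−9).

In UTC: 03:27 − 1:00 = 02:27 on Jan 21.
Anchorage is UTC−9:00: 02:27 − 9:00 = 17:27 on Jan 20.

17:27 on Jan 20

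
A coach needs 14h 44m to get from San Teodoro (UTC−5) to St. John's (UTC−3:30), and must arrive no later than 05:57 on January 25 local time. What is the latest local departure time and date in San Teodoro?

13:43 on Jan 24

Target arrival in UTC: 05:57 + 3:30 = 09:27 on Jan 25.
Subtract 14 hours and 44 minutes → departure 18:43 UTC on Jan 24.
San Teodoro is UTC−5:00: 18:43 − 5:00 = 13:43 on Jan 24.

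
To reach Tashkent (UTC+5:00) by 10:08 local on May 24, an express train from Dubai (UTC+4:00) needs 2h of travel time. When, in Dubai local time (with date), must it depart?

Target arrival in UTC: 10:08 − 5:00 = 05:08 on May 24.
Subtract 2 hours → departure 03:08 UTC on May 24.
Dubai is UTC+4:00: 03:08 + 4:00 = 07:08 on May 24.

07:08 on May 24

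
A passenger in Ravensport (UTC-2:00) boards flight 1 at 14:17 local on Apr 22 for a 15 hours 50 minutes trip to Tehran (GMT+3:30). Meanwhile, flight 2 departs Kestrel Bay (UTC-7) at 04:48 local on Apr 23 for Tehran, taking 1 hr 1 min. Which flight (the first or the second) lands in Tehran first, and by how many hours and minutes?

Flight 1 in UTC: 14:17 + 2:00 = 16:17 on Apr 22.
+15 hours 50 minutes → arrive 08:07 UTC on Apr 23.
Flight 2 in UTC: 04:48 + 7:00 = 11:48 on Apr 23.
+1 hour and 1 minute → arrive 12:49 UTC on Apr 23.
Flight 1 lands earlier by 4 hours 42 minutes.

the first, by 4 hours 42 minutes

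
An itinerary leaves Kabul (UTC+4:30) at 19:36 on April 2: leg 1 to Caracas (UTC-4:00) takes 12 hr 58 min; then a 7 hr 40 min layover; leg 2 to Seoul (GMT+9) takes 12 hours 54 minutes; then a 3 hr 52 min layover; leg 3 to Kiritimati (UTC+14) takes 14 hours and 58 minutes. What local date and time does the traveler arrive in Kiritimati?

Convert departure to UTC: 19:36 − 4:30 = 15:06 UTC on Apr 2.
Add 12 hours 58 minutes leg 1 → 04:04 UTC (Apr 3).
Add 7 hours 40 minutes layover in Caracas → 11:44 UTC.
Add 12 hours and 54 minutes leg 2 → 00:38 UTC (Apr 4).
Add 3 hours 52 minutes layover in Seoul → 04:30 UTC.
Add 14 hours and 58 minutes leg 3 → 19:28 UTC.
Kiritimati is UTC+14:00, so local arrival = 19:28 + 14:00 = 09:28 on Apr 5.

09:28 on April 5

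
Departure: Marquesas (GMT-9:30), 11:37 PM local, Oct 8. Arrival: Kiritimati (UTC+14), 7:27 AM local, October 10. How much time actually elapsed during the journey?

Departure in UTC: 11:37 PM + 9:30 = 9:07 AM on Oct 9.
Arrival in UTC: 7:27 AM − 14:00 = 5:27 PM on Oct 9.
Elapsed = 5:27 PM − 9:07 AM = 8 hours 20 minutes.

8 hours 20 minutes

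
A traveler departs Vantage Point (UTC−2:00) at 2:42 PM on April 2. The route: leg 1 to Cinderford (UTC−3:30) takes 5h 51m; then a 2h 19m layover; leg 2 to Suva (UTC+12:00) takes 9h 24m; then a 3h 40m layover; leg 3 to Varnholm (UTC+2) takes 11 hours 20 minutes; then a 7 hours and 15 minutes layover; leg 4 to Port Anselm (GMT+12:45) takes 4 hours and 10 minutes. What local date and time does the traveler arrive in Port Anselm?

1:26 AM on April 5

Convert departure to UTC: 2:42 PM + 2:00 = 4:42 PM UTC on Apr 2.
Add 5 hours and 51 minutes leg 1 → 10:33 PM UTC.
Add 2 hours and 19 minutes layover in Cinderford → 12:52 AM UTC (Apr 3).
Add 9 hours 24 minutes leg 2 → 10:16 AM UTC.
Add 3 hours and 40 minutes layover in Suva → 1:56 PM UTC.
Add 11 hours and 20 minutes leg 3 → 1:16 AM UTC (Apr 4).
Add 7 hours 15 minutes layover in Varnholm → 8:31 AM UTC.
Add 4 hours and 10 minutes leg 4 → 12:41 PM UTC.
Port Anselm is UTC+12:45, so local arrival = 12:41 PM + 12:45 = 1:26 AM on Apr 5.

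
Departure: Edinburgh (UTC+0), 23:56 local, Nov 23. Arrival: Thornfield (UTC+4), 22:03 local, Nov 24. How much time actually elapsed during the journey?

18 hours 7 minutes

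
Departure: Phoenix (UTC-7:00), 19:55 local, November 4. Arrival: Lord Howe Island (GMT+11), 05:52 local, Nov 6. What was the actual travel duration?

Lord Howe Island is 18:00 ahead of Phoenix.
Clock-face elapsed time (ignoring zones) is 33 hours 57 minutes.
Actual elapsed = 33 hours 57 minutes − 18:00 = 15 hours 57 minutes.

15 hours 57 minutes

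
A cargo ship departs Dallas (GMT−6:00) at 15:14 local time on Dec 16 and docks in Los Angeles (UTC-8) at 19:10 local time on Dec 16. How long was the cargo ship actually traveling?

Departure in UTC: 15:14 + 6:00 = 21:14 on Dec 16.
Arrival in UTC: 19:10 + 8:00 = 03:10 on Dec 17.
Elapsed = 03:10 − 21:14 (+1 day) = 5 hours 56 minutes.

5 hours 56 minutes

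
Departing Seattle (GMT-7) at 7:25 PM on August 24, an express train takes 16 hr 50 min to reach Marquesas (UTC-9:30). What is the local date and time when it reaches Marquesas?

Convert departure to UTC: 7:25 PM + 7:00 = 2:25 AM UTC on Aug 25.
Add 16 hours 50 minutes travel time → 7:15 PM UTC.
Marquesas is UTC−9:30, so local arrival = 7:15 PM − 9:30 = 9:45 AM on Aug 25.

9:45 AM on August 25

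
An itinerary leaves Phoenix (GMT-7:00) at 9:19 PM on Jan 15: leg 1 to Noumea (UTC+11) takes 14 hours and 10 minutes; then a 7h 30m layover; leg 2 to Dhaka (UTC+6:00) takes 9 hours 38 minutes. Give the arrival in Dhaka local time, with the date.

Convert departure to UTC: 9:19 PM + 7:00 = 4:19 AM UTC on Jan 16.
Add 14 hours and 10 minutes leg 1 → 6:29 PM UTC.
Add 7 hours 30 minutes layover in Noumea → 1:59 AM UTC (Jan 17).
Add 9 hours 38 minutes leg 2 → 11:37 AM UTC.
Dhaka is UTC+6:00, so local arrival = 11:37 AM + 6:00 = 5:37 PM on Jan 17.

5:37 PM on January 17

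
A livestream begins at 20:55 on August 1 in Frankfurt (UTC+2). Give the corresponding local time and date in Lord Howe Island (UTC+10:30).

05:25 on Aug 2

Lord Howe Island is 8:30 ahead of Frankfurt.
Shift by the zone difference: 20:55 + 8:30 = 05:25 on Aug 2 in Lord Howe Island.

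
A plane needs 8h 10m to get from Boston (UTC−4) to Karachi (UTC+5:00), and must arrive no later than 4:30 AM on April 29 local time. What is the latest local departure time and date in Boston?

Target arrival in UTC: 4:30 AM − 5:00 = 11:30 PM on Apr 28.
Subtract 8 hours and 10 minutes → departure 3:20 PM UTC on Apr 28.
Boston is UTC−4:00: 3:20 PM − 4:00 = 11:20 AM on Apr 28.

11:20 AM on April 28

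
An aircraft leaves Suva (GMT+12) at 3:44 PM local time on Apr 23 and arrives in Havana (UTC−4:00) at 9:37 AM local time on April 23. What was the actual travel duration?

Havana is 16:00 behind Suva.
Clock-face elapsed time (ignoring zones) is −6 hours 7 minutes.
Actual elapsed = −6 hours 7 minutes + 16:00 = 9 hours 53 minutes.

9 hours 53 minutes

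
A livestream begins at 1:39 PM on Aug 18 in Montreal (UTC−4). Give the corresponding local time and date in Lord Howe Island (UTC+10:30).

4:09 AM on Aug 19

In UTC: 1:39 PM + 4:00 = 5:39 PM on Aug 18.
Lord Howe Island is UTC+10:30: 5:39 PM + 10:30 = 4:09 AM on Aug 19.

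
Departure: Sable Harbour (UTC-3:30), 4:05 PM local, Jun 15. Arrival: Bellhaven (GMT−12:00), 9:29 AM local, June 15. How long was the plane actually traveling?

Departure in UTC: 4:05 PM + 3:30 = 7:35 PM on Jun 15.
Arrival in UTC: 9:29 AM + 12:00 = 9:29 PM on Jun 15.
Elapsed = 9:29 PM − 7:35 PM = 1 hour 54 minutes.

1 hour 54 minutes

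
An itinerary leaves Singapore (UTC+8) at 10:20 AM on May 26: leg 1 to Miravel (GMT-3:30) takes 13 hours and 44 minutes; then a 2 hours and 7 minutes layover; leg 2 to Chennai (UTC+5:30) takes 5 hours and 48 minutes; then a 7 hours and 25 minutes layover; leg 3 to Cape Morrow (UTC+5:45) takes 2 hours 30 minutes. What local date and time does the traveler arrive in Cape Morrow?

3:39 PM on May 27

Convert departure to UTC: 10:20 AM − 8:00 = 2:20 AM UTC on May 26.
Add 13 hours 44 minutes leg 1 → 4:04 PM UTC.
Add 2 hours and 7 minutes layover in Miravel → 6:11 PM UTC.
Add 5 hours 48 minutes leg 2 → 11:59 PM UTC.
Add 7 hours 25 minutes layover in Chennai → 7:24 AM UTC (May 27).
Add 2 hours 30 minutes leg 3 → 9:54 AM UTC.
Cape Morrow is UTC+5:45, so local arrival = 9:54 AM + 5:45 = 3:39 PM on May 27.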